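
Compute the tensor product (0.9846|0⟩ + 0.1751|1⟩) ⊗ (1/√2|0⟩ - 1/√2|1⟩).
0.6962|00⟩ - 0.6962|01⟩ + 0.1238|10⟩ - 0.1238|11⟩

amp(|b₁b₂…⟩) = product of the factor amplitudes for bits b₁, b₂, …; only kets whose every factor amplitude is nonzero survive.
|00⟩: (0.9846)(1/√2) = 0.6962
|01⟩: (0.9846)(-1/√2) = -0.6962
|10⟩: (0.1751)(1/√2) = 0.1238
|11⟩: (0.1751)(-1/√2) = -0.1238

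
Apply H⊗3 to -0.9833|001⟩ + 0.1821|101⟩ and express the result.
-0.2833|000⟩ + 0.2833|001⟩ - 0.2833|010⟩ + 0.2833|011⟩ - 0.412|100⟩ + 0.412|101⟩ - 0.412|110⟩ + 0.412|111⟩

H⊗3 gives amp(|y⟩) = (1/2√2) Σ_x (−1)^(x·y) amp(|x⟩), where x·y is the number of positions in which both x and y have a 1.
|000⟩: (-0.9833 + 0.1821)/(2√2) = -0.2833
|001⟩: (0.9833 - 0.1821)/(2√2) = 0.2833
|010⟩: (-0.9833 + 0.1821)/(2√2) = -0.2833
|011⟩: (0.9833 - 0.1821)/(2√2) = 0.2833
|100⟩: (-0.9833 - 0.1821)/(2√2) = -0.412
|101⟩: (0.9833 + 0.1821)/(2√2) = 0.412
|110⟩: (-0.9833 - 0.1821)/(2√2) = -0.412
|111⟩: (0.9833 + 0.1821)/(2√2) = 0.412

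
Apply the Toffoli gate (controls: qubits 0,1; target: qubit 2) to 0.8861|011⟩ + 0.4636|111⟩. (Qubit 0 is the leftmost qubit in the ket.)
0.8861|011⟩ + 0.4636|110⟩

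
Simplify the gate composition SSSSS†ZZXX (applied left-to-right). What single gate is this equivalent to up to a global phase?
S†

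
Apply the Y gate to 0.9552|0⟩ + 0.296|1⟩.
-0.296i|0⟩ + 0.9552i|1⟩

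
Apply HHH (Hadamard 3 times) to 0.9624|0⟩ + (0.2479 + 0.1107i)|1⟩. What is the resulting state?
(0.8558 + 0.07828i)|0⟩ + (0.5052 - 0.07828i)|1⟩

H² = I, so H^3 = H: a single Hadamard. With (a, b) = (0.9624, (0.2479 + 0.1107i)), H gives ((a + b)/√2, (a − b)/√2) = ((0.8558 + 0.07828i), (0.5052 - 0.07828i)).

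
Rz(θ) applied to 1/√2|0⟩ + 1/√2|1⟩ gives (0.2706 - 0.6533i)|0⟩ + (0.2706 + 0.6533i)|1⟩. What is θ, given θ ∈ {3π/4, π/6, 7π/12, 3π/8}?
3π/4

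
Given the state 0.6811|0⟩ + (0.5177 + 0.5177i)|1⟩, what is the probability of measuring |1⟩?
0.536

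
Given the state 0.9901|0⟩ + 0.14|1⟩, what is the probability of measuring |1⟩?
0.0196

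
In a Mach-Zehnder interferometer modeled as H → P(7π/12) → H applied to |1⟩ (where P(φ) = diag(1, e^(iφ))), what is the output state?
(0.6294 - 0.483i)|0⟩ + (0.3706 + 0.483i)|1⟩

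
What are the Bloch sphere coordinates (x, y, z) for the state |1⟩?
(0, 0, -1)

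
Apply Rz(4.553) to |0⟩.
(-0.6486 - 0.7612i)|0⟩

Rz(4.553) = [[e^(−iθ/2), 0], [0, e^(iθ/2)]] with e^(±iθ/2) = cos(θ/2) ± i·sin(θ/2); θ = 4.553, cos(θ/2) ≈ -0.64857, sin(θ/2) ≈ 0.761155.
With a = amp(|0⟩) = 1 and b = amp(|1⟩) = 0:
new amp(|0⟩) = (-0.64857 - 0.761155i)·a = (-0.6486 - 0.7612i)
new amp(|1⟩) = (-0.64857 + 0.761155i)·b = 0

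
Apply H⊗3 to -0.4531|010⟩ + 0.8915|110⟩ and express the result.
0.155|000⟩ + 0.155|001⟩ - 0.155|010⟩ - 0.155|011⟩ - 0.4754|100⟩ - 0.4754|101⟩ + 0.4754|110⟩ + 0.4754|111⟩

H⊗3 gives amp(|y⟩) = (1/2√2) Σ_x (−1)^(x·y) amp(|x⟩), where x·y is the number of positions in which both x and y have a 1.
|000⟩: (-0.4531 + 0.8915)/(2√2) = 0.155
|001⟩: (-0.4531 + 0.8915)/(2√2) = 0.155
|010⟩: (0.4531 - 0.8915)/(2√2) = -0.155
|011⟩: (0.4531 - 0.8915)/(2√2) = -0.155
|100⟩: (-0.4531 - 0.8915)/(2√2) = -0.4754
|101⟩: (-0.4531 - 0.8915)/(2√2) = -0.4754
|110⟩: (0.4531 + 0.8915)/(2√2) = 0.4754
|111⟩: (0.4531 + 0.8915)/(2√2) = 0.4754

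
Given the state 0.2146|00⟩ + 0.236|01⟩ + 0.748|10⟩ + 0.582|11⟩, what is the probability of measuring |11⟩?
0.3387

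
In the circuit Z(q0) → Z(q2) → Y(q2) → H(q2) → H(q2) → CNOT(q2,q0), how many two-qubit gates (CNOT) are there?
1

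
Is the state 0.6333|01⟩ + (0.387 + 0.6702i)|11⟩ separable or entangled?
Separable

Writing the state as a|00⟩ + b|01⟩ + c|10⟩ + d|11⟩, it is a product state iff ad − bc = 0.
Here (a, b, c, d) = (0, 0.6333, 0, (0.387 + 0.6702i)): ad − bc = (0)(0.387 + 0.6702i) − (0.6333)(0) = 0, so the state is separable.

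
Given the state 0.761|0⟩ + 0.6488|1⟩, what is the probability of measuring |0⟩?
0.5791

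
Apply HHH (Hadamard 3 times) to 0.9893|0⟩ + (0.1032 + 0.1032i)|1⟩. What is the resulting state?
(0.7725 + 0.07297i)|0⟩ + (0.6266 - 0.07297i)|1⟩

H² = I, so H^3 = H: a single Hadamard. With (a, b) = (0.9893, (0.1032 + 0.1032i)), H gives ((a + b)/√2, (a − b)/√2) = ((0.7725 + 0.07297i), (0.6266 - 0.07297i)).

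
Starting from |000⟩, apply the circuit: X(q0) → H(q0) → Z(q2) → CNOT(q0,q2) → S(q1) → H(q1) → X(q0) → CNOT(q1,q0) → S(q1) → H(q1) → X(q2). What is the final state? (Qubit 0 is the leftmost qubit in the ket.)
-1/√8|000⟩ + (1/√8)i|001⟩ - 1/√8|010⟩ - (1/√8)i|011⟩ - (1/√8)i|100⟩ + 1/√8|101⟩ + (1/√8)i|110⟩ + 1/√8|111⟩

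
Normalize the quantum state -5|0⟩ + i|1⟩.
-0.9806|0⟩ + 0.1961i|1⟩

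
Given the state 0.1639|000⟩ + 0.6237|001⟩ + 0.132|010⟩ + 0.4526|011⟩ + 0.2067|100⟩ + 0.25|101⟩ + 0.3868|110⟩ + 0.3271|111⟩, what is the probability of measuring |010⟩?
0.01742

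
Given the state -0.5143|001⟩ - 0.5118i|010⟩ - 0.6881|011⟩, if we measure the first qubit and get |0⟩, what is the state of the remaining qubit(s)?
-0.5143|01⟩ - 0.5118i|10⟩ - 0.6881|11⟩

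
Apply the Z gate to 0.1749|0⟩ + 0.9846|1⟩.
0.1749|0⟩ - 0.9846|1⟩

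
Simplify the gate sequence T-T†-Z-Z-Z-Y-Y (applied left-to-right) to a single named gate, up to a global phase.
Z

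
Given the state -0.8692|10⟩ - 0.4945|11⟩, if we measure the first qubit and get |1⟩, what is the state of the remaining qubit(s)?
-0.8692|0⟩ - 0.4945|1⟩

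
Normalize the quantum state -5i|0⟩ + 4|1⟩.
-0.7809i|0⟩ + 0.6247|1⟩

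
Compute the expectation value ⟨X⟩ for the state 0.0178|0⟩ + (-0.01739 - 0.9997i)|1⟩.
-0.0006191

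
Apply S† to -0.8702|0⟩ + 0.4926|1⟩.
-0.8702|0⟩ - 0.4926i|1⟩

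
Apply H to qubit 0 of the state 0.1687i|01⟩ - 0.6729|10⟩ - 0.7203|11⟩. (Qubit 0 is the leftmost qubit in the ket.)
-0.4758|00⟩ + (-0.5093 + 0.1193i)|01⟩ + 0.4758|10⟩ + (0.5093 + 0.1193i)|11⟩

H on qubit 0 mixes each pair of kets that differ only in qubit 0: amplitudes (a, b) of (|…0…⟩, |…1…⟩) become ((a + b)/√2, (a − b)/√2). Kets absent from the input have amplitude 0.
(|00⟩, |10⟩): (a, b) = (0, -0.6729) → (-0.4758, 0.4758)
(|01⟩, |11⟩): (a, b) = (0.1687i, -0.7203) → ((-0.5093 + 0.1193i), (0.5093 + 0.1193i))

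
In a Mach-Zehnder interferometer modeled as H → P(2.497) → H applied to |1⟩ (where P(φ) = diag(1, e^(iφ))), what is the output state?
(0.8997 - 0.3004i)|0⟩ + (0.1003 + 0.3004i)|1⟩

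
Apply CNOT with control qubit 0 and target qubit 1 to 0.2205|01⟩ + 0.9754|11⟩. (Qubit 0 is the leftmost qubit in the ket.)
0.2205|01⟩ + 0.9754|10⟩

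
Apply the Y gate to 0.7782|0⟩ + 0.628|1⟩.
-0.628i|0⟩ + 0.7782i|1⟩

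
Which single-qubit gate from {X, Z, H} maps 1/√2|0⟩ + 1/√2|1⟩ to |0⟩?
H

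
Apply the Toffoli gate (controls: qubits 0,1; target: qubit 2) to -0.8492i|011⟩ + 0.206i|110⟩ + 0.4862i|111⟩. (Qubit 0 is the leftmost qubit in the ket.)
-0.8492i|011⟩ + 0.4862i|110⟩ + 0.206i|111⟩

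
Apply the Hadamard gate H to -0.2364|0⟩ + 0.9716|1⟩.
0.5199|0⟩ - 0.8542|1⟩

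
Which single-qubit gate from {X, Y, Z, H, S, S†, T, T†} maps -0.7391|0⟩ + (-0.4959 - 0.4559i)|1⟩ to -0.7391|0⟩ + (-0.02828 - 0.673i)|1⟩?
T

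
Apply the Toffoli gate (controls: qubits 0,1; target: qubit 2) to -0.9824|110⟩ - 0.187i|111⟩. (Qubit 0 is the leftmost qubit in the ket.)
-0.187i|110⟩ - 0.9824|111⟩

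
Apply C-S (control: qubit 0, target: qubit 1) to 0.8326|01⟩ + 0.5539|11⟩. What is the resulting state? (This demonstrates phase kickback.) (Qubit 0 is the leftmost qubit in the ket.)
0.8326|01⟩ + 0.5539i|11⟩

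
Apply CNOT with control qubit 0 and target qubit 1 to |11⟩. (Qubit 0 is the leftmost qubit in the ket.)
|10⟩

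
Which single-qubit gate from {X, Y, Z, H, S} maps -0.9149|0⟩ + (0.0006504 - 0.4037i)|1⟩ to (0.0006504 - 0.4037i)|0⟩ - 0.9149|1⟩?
X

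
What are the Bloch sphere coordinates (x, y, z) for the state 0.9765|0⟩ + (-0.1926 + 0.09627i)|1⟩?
(-0.3761, 0.188, 0.9072)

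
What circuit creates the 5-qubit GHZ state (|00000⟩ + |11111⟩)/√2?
H(q0) → CNOT(q0,q1) → CNOT(q0,q2) → CNOT(q0,q3) → CNOT(q0,q4)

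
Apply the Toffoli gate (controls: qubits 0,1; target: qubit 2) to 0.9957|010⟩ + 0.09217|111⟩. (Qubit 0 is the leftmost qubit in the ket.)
0.9957|010⟩ + 0.09217|110⟩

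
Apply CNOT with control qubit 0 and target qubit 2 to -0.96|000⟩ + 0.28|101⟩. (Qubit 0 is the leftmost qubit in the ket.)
-0.96|000⟩ + 0.28|100⟩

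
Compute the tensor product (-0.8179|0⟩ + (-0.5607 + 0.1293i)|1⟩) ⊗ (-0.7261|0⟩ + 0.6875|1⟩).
0.5939|00⟩ - 0.5623|01⟩ + (0.4071 - 0.09388i)|10⟩ + (-0.3855 + 0.08889i)|11⟩

amp(|b₁b₂…⟩) = product of the factor amplitudes for bits b₁, b₂, …; only kets whose every factor amplitude is nonzero survive.
|00⟩: (-0.8179)(-0.7261) = 0.5939
|01⟩: (-0.8179)(0.6875) = -0.5623
|10⟩: (-0.5607 + 0.1293i)(-0.7261) = (0.4071 - 0.09388i)
|11⟩: (-0.5607 + 0.1293i)(0.6875) = (-0.3855 + 0.08889i)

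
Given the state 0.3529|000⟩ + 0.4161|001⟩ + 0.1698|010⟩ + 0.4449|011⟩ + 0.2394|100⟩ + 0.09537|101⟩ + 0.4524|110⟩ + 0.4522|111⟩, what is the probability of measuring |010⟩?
0.02883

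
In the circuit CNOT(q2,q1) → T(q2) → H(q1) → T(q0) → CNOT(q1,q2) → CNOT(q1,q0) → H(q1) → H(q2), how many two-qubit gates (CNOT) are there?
3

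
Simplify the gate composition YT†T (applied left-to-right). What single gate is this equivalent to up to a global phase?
Y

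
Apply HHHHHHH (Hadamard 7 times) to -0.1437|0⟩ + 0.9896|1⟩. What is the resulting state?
0.5981|0⟩ - 0.8014|1⟩

H² = I, so H^7 = H: a single Hadamard. With (a, b) = (-0.1437, 0.9896), H gives ((a + b)/√2, (a − b)/√2) = (0.5981, -0.8014).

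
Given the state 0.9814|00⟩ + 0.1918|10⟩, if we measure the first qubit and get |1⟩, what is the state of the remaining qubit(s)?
|0⟩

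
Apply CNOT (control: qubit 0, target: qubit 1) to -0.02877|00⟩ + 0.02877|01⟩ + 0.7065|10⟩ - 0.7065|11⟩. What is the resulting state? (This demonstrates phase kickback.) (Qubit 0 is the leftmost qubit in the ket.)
-0.02877|00⟩ + 0.02877|01⟩ - 0.7065|10⟩ + 0.7065|11⟩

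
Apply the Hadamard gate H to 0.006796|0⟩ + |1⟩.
0.7119|0⟩ - 0.7023|1⟩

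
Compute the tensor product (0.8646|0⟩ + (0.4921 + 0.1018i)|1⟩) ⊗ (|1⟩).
0.8646|01⟩ + (0.4921 + 0.1018i)|11⟩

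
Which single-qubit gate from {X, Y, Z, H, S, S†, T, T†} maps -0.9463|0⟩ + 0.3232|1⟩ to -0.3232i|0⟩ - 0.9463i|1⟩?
Y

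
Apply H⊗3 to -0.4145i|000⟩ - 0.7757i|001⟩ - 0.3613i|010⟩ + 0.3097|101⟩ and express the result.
(0.1095 - 0.5485i)|000⟩ + (-0.1095 - 0.00003536i)|001⟩ + (0.1095 - 0.2931i)|010⟩ + (-0.1095 + 0.2554i)|011⟩ + (-0.1095 - 0.5485i)|100⟩ + (0.1095 - 0.00003536i)|101⟩ + (-0.1095 - 0.2931i)|110⟩ + (0.1095 + 0.2554i)|111⟩

H⊗3 gives amp(|y⟩) = (1/2√2) Σ_x (−1)^(x·y) amp(|x⟩), where x·y is the number of positions in which both x and y have a 1.
|000⟩: (-0.4145i - 0.7757i - 0.3613i + 0.3097)/(2√2) = (0.1095 - 0.5485i)
|001⟩: (-0.4145i + 0.7757i - 0.3613i - 0.3097)/(2√2) = (-0.1095 - 0.00003536i)
|010⟩: (-0.4145i - 0.7757i + 0.3613i + 0.3097)/(2√2) = (0.1095 - 0.2931i)
|011⟩: (-0.4145i + 0.7757i + 0.3613i - 0.3097)/(2√2) = (-0.1095 + 0.2554i)
|100⟩: (-0.4145i - 0.7757i - 0.3613i - 0.3097)/(2√2) = (-0.1095 - 0.5485i)
|101⟩: (-0.4145i + 0.7757i - 0.3613i + 0.3097)/(2√2) = (0.1095 - 0.00003536i)
|110⟩: (-0.4145i - 0.7757i + 0.3613i - 0.3097)/(2√2) = (-0.1095 - 0.2931i)
|111⟩: (-0.4145i + 0.7757i + 0.3613i + 0.3097)/(2√2) = (0.1095 + 0.2554i)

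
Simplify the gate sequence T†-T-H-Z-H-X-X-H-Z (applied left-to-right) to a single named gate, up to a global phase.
H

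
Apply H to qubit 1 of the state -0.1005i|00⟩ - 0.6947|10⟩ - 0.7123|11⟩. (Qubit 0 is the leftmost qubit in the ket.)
-0.07106i|00⟩ - 0.07106i|01⟩ - 0.9949|10⟩ + 0.01245|11⟩

H on qubit 1 mixes each pair of kets that differ only in qubit 1: amplitudes (a, b) of (|…0…⟩, |…1…⟩) become ((a + b)/√2, (a − b)/√2). Kets absent from the input have amplitude 0.
(|00⟩, |01⟩): (a, b) = (-0.1005i, 0) → (-0.07106i, -0.07106i)
(|10⟩, |11⟩): (a, b) = (-0.6947, -0.7123) → (-0.9949, 0.01245)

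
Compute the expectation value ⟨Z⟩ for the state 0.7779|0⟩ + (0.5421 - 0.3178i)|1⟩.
0.2103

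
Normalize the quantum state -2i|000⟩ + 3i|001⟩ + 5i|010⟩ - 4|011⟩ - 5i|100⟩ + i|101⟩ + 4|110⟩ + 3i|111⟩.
-0.1952i|000⟩ + 0.2928i|001⟩ + 0.488i|010⟩ - 0.3904|011⟩ - 0.488i|100⟩ + 0.09759i|101⟩ + 0.3904|110⟩ + 0.2928i|111⟩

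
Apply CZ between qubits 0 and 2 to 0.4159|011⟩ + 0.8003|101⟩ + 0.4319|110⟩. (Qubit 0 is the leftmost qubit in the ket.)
0.4159|011⟩ - 0.8003|101⟩ + 0.4319|110⟩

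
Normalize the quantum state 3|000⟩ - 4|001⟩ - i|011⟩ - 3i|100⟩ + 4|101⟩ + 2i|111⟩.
0.4045|000⟩ - 0.5394|001⟩ - 0.1348i|011⟩ - 0.4045i|100⟩ + 0.5394|101⟩ + 0.2697i|111⟩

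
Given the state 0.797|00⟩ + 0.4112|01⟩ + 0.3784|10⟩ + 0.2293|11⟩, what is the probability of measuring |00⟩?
0.6352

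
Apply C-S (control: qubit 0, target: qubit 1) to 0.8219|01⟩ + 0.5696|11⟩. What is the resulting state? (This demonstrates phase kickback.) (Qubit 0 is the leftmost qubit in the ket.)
0.8219|01⟩ + 0.5696i|11⟩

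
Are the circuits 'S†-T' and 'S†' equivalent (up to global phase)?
No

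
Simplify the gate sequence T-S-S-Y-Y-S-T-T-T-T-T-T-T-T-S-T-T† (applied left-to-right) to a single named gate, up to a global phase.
T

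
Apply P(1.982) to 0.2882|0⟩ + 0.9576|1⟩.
0.2882|0⟩ + (-0.3828 + 0.8778i)|1⟩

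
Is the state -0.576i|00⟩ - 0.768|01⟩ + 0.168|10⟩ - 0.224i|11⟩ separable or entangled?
Separable

Writing the state as a|00⟩ + b|01⟩ + c|10⟩ + d|11⟩, it is a product state iff ad − bc = 0.
Here (a, b, c, d) = (-0.576i, -0.768, 0.168, -0.224i): ad − bc = (-0.576i)(-0.224i) − (-0.768)(0.168) = 0, so the state is separable.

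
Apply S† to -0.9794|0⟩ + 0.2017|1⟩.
-0.9794|0⟩ - 0.2017i|1⟩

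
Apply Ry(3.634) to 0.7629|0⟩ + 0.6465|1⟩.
-0.8129|0⟩ + 0.5823|1⟩

Ry(3.634) = [[cos(θ/2), −sin(θ/2)], [sin(θ/2), cos(θ/2)]]; θ = 3.634, cos(θ/2) ≈ -0.243724, sin(θ/2) ≈ 0.969845.
With a = amp(|0⟩) = 0.7629 and b = amp(|1⟩) = 0.6465:
new amp(|0⟩) = (-0.243724)·a + (-0.969845)·b = -0.8129
new amp(|1⟩) = (0.969845)·a + (-0.243724)·b = 0.5823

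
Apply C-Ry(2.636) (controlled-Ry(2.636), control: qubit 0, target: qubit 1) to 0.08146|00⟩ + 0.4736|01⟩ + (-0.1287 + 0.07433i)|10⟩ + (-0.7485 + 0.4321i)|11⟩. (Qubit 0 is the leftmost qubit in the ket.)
0.08146|00⟩ + 0.4736|01⟩ + (0.6925 - 0.3998i)|10⟩ + (-0.3118 + 0.18i)|11⟩

C-Ry(2.636) leaves the control-|0⟩ kets |00⟩, |01⟩ unchanged and applies Ry(2.636) to qubit 1 on the control-|1⟩ pair (|10⟩, |11⟩).
Ry(2.636) = [[cos(θ/2), −sin(θ/2)], [sin(θ/2), cos(θ/2)]]; θ = 2.636, cos(θ/2) ≈ 0.250112, sin(θ/2) ≈ 0.968217.
With a = amp(|10⟩) = (-0.1287 + 0.07433i) and b = amp(|11⟩) = (-0.7485 + 0.4321i):
new amp(|10⟩) = (0.250112)·a + (-0.968217)·b = (0.6925 - 0.3998i)
new amp(|11⟩) = (0.968217)·a + (0.250112)·b = (-0.3118 + 0.18i)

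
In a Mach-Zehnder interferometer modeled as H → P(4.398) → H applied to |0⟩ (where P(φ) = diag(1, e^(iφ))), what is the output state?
(0.3454 - 0.4755i)|0⟩ + (0.6546 + 0.4755i)|1⟩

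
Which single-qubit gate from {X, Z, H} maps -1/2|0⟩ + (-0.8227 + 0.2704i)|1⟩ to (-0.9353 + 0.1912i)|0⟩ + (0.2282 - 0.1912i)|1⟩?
H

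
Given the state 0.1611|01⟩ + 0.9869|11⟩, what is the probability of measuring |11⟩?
0.974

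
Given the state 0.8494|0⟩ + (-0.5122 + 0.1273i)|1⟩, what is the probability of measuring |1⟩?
0.2786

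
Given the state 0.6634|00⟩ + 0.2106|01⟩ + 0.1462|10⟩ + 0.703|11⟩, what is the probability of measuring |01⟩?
0.04435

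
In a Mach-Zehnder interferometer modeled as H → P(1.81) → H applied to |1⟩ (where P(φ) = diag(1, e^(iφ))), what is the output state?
(0.6185 - 0.4858i)|0⟩ + (0.3815 + 0.4858i)|1⟩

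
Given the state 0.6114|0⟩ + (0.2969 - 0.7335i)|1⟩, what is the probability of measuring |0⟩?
0.3738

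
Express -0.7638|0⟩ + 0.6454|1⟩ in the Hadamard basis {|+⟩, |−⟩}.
-0.08372|+⟩ - 0.9965|−⟩

With |ψ⟩ = α|0⟩ + β|1⟩, the Hadamard-basis coefficients are ⟨+|ψ⟩ = (α + β)/√2 and ⟨−|ψ⟩ = (α − β)/√2.
Here α = -0.7638, β = 0.6454: (α + β)/√2 = -0.08372, (α − β)/√2 = -0.9965.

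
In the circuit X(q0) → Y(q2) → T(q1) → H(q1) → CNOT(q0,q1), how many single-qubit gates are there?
4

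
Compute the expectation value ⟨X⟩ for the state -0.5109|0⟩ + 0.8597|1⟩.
-0.8784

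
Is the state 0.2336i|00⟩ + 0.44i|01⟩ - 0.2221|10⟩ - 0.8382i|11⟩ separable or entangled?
Entangled

Writing the state as a|00⟩ + b|01⟩ + c|10⟩ + d|11⟩, it is a product state iff ad − bc = 0.
Here (a, b, c, d) = (0.2336i, 0.44i, -0.2221, -0.8382i): ad − bc = (0.2336i)(-0.8382i) − (0.44i)(-0.2221) = (0.1958 + 0.09772i) ≠ 0, so the state is entangled.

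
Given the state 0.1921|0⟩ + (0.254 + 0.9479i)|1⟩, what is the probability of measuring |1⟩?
0.963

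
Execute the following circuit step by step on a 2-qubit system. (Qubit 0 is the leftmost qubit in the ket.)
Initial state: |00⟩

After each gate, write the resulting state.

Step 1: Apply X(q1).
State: |01⟩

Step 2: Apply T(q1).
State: (1/√2 + (1/√2)i)|01⟩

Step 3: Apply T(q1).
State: i|01⟩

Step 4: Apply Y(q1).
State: |00⟩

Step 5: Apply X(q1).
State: |01⟩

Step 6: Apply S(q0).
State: |01⟩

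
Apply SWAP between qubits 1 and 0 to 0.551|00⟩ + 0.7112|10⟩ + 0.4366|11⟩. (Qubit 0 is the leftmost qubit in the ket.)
0.551|00⟩ + 0.7112|01⟩ + 0.4366|11⟩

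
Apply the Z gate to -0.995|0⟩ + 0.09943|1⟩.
-0.995|0⟩ - 0.09943|1⟩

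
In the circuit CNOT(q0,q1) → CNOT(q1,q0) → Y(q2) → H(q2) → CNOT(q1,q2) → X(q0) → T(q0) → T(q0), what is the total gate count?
8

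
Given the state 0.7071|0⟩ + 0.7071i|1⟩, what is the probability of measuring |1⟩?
0.5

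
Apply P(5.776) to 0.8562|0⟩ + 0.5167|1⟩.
0.8562|0⟩ + (0.4517 - 0.251i)|1⟩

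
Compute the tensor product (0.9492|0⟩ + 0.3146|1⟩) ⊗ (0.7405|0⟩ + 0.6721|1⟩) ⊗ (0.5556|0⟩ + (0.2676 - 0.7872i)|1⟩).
0.3905|000⟩ + (0.1881 - 0.5533i)|001⟩ + 0.3544|010⟩ + (0.1707 - 0.5022i)|011⟩ + 0.1294|100⟩ + (0.06234 - 0.1834i)|101⟩ + 0.1175|110⟩ + (0.05658 - 0.1664i)|111⟩

amp(|b₁b₂…⟩) = product of the factor amplitudes for bits b₁, b₂, …; only kets whose every factor amplitude is nonzero survive.
|000⟩: (0.9492)(0.7405)(0.5556) = 0.3905
|001⟩: (0.9492)(0.7405)(0.2676 - 0.7872i) = (0.1881 - 0.5533i)
|010⟩: (0.9492)(0.6721)(0.5556) = 0.3544
|011⟩: (0.9492)(0.6721)(0.2676 - 0.7872i) = (0.1707 - 0.5022i)
|100⟩: (0.3146)(0.7405)(0.5556) = 0.1294
|101⟩: (0.3146)(0.7405)(0.2676 - 0.7872i) = (0.06234 - 0.1834i)
|110⟩: (0.3146)(0.6721)(0.5556) = 0.1175
|111⟩: (0.3146)(0.6721)(0.2676 - 0.7872i) = (0.05658 - 0.1664i)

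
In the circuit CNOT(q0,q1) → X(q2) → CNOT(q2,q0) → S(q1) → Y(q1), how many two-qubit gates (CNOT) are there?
2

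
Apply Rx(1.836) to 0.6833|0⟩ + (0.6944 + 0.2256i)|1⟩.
(0.5943 - 0.5516i)|0⟩ + (0.4218 - 0.4058i)|1⟩

Rx(1.836) = [[cos(θ/2), −i·sin(θ/2)], [−i·sin(θ/2), cos(θ/2)]]; θ = 1.836, cos(θ/2) ≈ 0.60741, sin(θ/2) ≈ 0.794388.
With a = amp(|0⟩) = 0.6833 and b = amp(|1⟩) = (0.6944 + 0.2256i):
new amp(|0⟩) = (0.60741)·a + (-0.794388i)·b = (0.5943 - 0.5516i)
new amp(|1⟩) = (-0.794388i)·a + (0.60741)·b = (0.4218 - 0.4058i)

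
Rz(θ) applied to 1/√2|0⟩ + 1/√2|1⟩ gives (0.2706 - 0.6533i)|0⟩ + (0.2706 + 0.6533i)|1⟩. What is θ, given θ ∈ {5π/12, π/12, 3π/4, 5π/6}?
3π/4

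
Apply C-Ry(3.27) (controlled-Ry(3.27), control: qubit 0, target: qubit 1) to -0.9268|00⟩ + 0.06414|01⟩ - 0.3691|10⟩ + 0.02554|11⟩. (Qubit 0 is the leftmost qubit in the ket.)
-0.9268|00⟩ + 0.06414|01⟩ - 0.001806|10⟩ - 0.37|11⟩

C-Ry(3.27) leaves the control-|0⟩ kets |00⟩, |01⟩ unchanged and applies Ry(3.27) to qubit 1 on the control-|1⟩ pair (|10⟩, |11⟩).
Ry(3.27) = [[cos(θ/2), −sin(θ/2)], [sin(θ/2), cos(θ/2)]]; θ = 3.27, cos(θ/2) ≈ -0.0641596, sin(θ/2) ≈ 0.99794.
With a = amp(|10⟩) = -0.3691 and b = amp(|11⟩) = 0.02554:
new amp(|10⟩) = (-0.0641596)·a + (-0.99794)·b = -0.001806
new amp(|11⟩) = (0.99794)·a + (-0.0641596)·b = -0.37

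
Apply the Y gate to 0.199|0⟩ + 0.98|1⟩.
-0.98i|0⟩ + 0.199i|1⟩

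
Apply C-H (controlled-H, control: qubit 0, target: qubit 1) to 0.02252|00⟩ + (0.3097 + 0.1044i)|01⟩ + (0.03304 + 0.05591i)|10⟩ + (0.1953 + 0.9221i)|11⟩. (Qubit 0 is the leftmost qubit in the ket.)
0.02252|00⟩ + (0.3097 + 0.1044i)|01⟩ + (0.1615 + 0.6916i)|10⟩ + (-0.1147 - 0.6125i)|11⟩

C-H leaves the control-|0⟩ kets |00⟩, |01⟩ unchanged and applies H to qubit 1 on the control-|1⟩ pair (|10⟩, |11⟩).
H = [[1/√2, 1/√2], [1/√2, -1/√2]].
With a = amp(|10⟩) = (0.03304 + 0.05591i) and b = amp(|11⟩) = (0.1953 + 0.9221i):
new amp(|10⟩) = (1/√2)·a + (1/√2)·b = (0.1615 + 0.6916i)
new amp(|11⟩) = (1/√2)·a + (-1/√2)·b = (-0.1147 - 0.6125i)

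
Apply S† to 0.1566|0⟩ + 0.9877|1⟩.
0.1566|0⟩ - 0.9877i|1⟩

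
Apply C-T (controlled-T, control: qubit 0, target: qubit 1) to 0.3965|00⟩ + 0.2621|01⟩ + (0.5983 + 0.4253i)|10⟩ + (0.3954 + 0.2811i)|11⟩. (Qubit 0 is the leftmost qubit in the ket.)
0.3965|00⟩ + 0.2621|01⟩ + (0.5983 + 0.4253i)|10⟩ + (0.08082 + 0.4784i)|11⟩

C-T leaves the control-|0⟩ kets |00⟩, |01⟩ unchanged and applies T to qubit 1 on the control-|1⟩ pair (|10⟩, |11⟩).
T = [[1, 0], [0, (1/√2 + (1/√2)i)]].
With a = amp(|10⟩) = (0.5983 + 0.4253i) and b = amp(|11⟩) = (0.3954 + 0.2811i):
new amp(|10⟩) = (1)·a = (0.5983 + 0.4253i)
new amp(|11⟩) = (1/√2 + (1/√2)i)·b = (0.08082 + 0.4784i)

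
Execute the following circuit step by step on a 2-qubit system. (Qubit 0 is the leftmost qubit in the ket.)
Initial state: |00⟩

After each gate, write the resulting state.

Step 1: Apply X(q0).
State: |10⟩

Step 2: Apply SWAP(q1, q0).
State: |01⟩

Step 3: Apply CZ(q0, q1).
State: |01⟩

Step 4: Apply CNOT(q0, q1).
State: |01⟩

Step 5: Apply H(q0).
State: 1/√2|01⟩ + 1/√2|11⟩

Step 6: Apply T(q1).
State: (1/2 + (1/2)i)|01⟩ + (1/2 + (1/2)i)|11⟩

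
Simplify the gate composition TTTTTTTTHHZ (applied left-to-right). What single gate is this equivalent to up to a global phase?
Z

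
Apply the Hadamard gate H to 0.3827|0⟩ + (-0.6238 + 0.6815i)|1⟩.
(-0.1705 + 0.4819i)|0⟩ + (0.7117 - 0.4819i)|1⟩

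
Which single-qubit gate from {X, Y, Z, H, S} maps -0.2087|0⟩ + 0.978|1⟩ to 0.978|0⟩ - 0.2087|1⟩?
X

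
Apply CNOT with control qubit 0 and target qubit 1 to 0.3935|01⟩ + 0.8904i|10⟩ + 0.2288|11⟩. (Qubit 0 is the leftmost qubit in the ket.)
0.3935|01⟩ + 0.2288|10⟩ + 0.8904i|11⟩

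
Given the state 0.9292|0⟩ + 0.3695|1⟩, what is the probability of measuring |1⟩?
0.1365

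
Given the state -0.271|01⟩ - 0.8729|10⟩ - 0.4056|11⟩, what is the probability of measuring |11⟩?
0.1645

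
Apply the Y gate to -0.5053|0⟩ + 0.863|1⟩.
-0.863i|0⟩ - 0.5053i|1⟩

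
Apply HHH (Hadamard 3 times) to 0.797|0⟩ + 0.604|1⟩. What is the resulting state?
0.9907|0⟩ + 0.1365|1⟩

H² = I, so H^3 = H: a single Hadamard. With (a, b) = (0.797, 0.604), H gives ((a + b)/√2, (a − b)/√2) = (0.9907, 0.1365).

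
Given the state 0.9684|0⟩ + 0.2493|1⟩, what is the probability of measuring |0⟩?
0.9378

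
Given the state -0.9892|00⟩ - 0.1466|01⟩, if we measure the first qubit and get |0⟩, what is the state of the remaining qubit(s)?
-0.9892|0⟩ - 0.1466|1⟩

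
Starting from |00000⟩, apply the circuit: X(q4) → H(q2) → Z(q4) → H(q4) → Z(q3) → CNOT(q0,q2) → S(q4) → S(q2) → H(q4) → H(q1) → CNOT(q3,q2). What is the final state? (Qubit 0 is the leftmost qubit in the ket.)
(-0.25 + 0.25i)|00000⟩ + (-0.25 - 0.25i)|00001⟩ + (-0.25 - 0.25i)|00100⟩ + (0.25 - 0.25i)|00101⟩ + (-0.25 + 0.25i)|01000⟩ + (-0.25 - 0.25i)|01001⟩ + (-0.25 - 0.25i)|01100⟩ + (0.25 - 0.25i)|01101⟩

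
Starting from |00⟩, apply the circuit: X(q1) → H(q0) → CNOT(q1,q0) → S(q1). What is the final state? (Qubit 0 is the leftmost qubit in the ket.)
(1/√2)i|01⟩ + (1/√2)i|11⟩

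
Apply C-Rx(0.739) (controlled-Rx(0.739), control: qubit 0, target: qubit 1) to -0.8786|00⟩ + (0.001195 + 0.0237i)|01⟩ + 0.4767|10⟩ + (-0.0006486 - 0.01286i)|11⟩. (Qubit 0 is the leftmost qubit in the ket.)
-0.8786|00⟩ + (0.001195 + 0.0237i)|01⟩ + (0.4399 + 0.0002342i)|10⟩ + (-0.0006048 - 0.1842i)|11⟩

C-Rx(0.739) leaves the control-|0⟩ kets |00⟩, |01⟩ unchanged and applies Rx(0.739) to qubit 1 on the control-|1⟩ pair (|10⟩, |11⟩).
Rx(0.739) = [[cos(θ/2), −i·sin(θ/2)], [−i·sin(θ/2), cos(θ/2)]]; θ = 0.739, cos(θ/2) ≈ 0.932508, sin(θ/2) ≈ 0.361149.
With a = amp(|10⟩) = 0.4767 and b = amp(|11⟩) = (-0.0006486 - 0.01286i):
new amp(|10⟩) = (0.932508)·a + (-0.361149i)·b = (0.4399 + 0.0002342i)
new amp(|11⟩) = (-0.361149i)·a + (0.932508)·b = (-0.0006048 - 0.1842i)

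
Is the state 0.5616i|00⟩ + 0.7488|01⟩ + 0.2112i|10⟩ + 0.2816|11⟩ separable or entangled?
Separable

Writing the state as a|00⟩ + b|01⟩ + c|10⟩ + d|11⟩, it is a product state iff ad − bc = 0.
Here (a, b, c, d) = (0.5616i, 0.7488, 0.2112i, 0.2816): ad − bc = (0.5616i)(0.2816) − (0.7488)(0.2112i) = 0, so the state is separable.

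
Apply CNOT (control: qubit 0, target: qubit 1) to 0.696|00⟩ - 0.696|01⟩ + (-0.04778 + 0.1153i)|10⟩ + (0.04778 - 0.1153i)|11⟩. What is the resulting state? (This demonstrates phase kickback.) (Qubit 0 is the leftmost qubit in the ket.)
0.696|00⟩ - 0.696|01⟩ + (0.04778 - 0.1153i)|10⟩ + (-0.04778 + 0.1153i)|11⟩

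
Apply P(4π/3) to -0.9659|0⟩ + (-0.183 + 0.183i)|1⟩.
-0.9659|0⟩ + (0.25 + 0.06698i)|1⟩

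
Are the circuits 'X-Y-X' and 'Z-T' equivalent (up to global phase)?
No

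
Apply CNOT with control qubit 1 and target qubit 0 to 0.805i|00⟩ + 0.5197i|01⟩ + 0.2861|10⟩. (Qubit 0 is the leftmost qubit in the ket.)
0.805i|00⟩ + 0.2861|10⟩ + 0.5197i|11⟩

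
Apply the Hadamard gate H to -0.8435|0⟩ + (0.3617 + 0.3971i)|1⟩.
(-0.3407 + 0.2808i)|0⟩ + (-0.8522 - 0.2808i)|1⟩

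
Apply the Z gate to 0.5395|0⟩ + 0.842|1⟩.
0.5395|0⟩ - 0.842|1⟩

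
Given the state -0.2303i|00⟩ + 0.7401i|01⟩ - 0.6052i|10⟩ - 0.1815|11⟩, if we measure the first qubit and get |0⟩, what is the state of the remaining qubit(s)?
-0.2971i|0⟩ + 0.9548i|1⟩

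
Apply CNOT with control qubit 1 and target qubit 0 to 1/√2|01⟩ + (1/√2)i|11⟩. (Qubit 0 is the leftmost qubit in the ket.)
(1/√2)i|01⟩ + 1/√2|11⟩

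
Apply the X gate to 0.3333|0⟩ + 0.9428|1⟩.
0.9428|0⟩ + 0.3333|1⟩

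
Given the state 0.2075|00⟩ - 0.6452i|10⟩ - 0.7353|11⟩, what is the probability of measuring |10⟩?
0.4163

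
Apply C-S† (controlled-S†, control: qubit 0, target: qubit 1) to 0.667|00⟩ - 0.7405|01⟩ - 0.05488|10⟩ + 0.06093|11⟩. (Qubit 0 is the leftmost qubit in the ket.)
0.667|00⟩ - 0.7405|01⟩ - 0.05488|10⟩ - 0.06093i|11⟩

C-S† leaves the control-|0⟩ kets |00⟩, |01⟩ unchanged and applies S† to qubit 1 on the control-|1⟩ pair (|10⟩, |11⟩).
S† = [[1, 0], [0, -i]].
With a = amp(|10⟩) = -0.05488 and b = amp(|11⟩) = 0.06093:
new amp(|10⟩) = (1)·a = -0.05488
new amp(|11⟩) = (-i)·b = -0.06093i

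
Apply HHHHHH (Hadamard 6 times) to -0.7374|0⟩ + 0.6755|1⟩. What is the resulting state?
-0.7374|0⟩ + 0.6755|1⟩

H² = I, so an even number of Hadamards cancels: H^6 = I and the state is unchanged.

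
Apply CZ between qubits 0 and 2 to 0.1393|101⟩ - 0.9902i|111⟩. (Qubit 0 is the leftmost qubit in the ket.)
-0.1393|101⟩ + 0.9902i|111⟩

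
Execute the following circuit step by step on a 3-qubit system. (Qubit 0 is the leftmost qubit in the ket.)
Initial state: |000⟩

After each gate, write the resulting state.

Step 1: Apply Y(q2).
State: i|001⟩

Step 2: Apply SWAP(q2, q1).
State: i|010⟩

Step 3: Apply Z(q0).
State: i|010⟩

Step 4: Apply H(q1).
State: (1/√2)i|000⟩ - (1/√2)i|010⟩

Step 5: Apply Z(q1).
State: (1/√2)i|000⟩ + (1/√2)i|010⟩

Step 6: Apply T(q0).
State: (1/√2)i|000⟩ + (1/√2)i|010⟩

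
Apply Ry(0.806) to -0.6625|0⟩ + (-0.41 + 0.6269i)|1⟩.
(-0.4486 - 0.2459i)|0⟩ + (-0.637 + 0.5767i)|1⟩

Ry(0.806) = [[cos(θ/2), −sin(θ/2)], [sin(θ/2), cos(θ/2)]]; θ = 0.806, cos(θ/2) ≈ 0.919889, sin(θ/2) ≈ 0.39218.
With a = amp(|0⟩) = -0.6625 and b = amp(|1⟩) = (-0.41 + 0.6269i):
new amp(|0⟩) = (0.919889)·a + (-0.39218)·b = (-0.4486 - 0.2459i)
new amp(|1⟩) = (0.39218)·a + (0.919889)·b = (-0.637 + 0.5767i)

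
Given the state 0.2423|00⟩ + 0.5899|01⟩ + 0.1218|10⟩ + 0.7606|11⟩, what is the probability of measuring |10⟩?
0.01484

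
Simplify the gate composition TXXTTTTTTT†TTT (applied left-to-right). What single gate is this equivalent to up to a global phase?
T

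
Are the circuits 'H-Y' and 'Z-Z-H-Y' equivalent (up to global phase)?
Yes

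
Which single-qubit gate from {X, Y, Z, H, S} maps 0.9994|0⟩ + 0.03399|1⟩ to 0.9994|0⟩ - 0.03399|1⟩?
Z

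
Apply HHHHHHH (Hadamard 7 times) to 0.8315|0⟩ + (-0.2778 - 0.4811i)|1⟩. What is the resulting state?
(0.3915 - 0.3402i)|0⟩ + (0.7844 + 0.3402i)|1⟩

H² = I, so H^7 = H: a single Hadamard. With (a, b) = (0.8315, (-0.2778 - 0.4811i)), H gives ((a + b)/√2, (a − b)/√2) = ((0.3915 - 0.3402i), (0.7844 + 0.3402i)).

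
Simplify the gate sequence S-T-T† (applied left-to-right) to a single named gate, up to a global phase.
S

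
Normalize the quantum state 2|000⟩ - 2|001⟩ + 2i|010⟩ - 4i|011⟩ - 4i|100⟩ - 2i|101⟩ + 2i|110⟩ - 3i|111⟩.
0.2561|000⟩ - 0.2561|001⟩ + 0.2561i|010⟩ - 0.5121i|011⟩ - 0.5121i|100⟩ - 0.2561i|101⟩ + 0.2561i|110⟩ - 0.3841i|111⟩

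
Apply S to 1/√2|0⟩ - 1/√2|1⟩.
1/√2|0⟩ - (1/√2)i|1⟩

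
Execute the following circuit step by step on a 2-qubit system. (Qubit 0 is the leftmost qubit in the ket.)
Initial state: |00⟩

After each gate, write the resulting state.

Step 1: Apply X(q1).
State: |01⟩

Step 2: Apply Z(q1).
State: -|01⟩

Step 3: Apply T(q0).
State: -|01⟩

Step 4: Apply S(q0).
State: -|01⟩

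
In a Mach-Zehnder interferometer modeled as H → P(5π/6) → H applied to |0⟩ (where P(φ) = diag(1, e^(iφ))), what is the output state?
(0.06699 + 0.25i)|0⟩ + (0.933 - 0.25i)|1⟩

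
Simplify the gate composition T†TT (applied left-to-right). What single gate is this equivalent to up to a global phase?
T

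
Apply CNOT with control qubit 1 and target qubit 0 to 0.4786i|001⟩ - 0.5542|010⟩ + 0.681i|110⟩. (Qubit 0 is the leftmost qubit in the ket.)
0.4786i|001⟩ + 0.681i|010⟩ - 0.5542|110⟩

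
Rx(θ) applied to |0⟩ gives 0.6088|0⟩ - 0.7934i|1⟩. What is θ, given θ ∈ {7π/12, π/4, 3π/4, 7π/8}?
7π/12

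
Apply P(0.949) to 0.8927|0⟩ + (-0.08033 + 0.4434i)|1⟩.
0.8927|0⟩ + (-0.4072 + 0.193i)|1⟩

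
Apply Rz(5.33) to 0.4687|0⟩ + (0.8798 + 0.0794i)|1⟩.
(-0.4165 - 0.215i)|0⟩ + (-0.8182 + 0.3331i)|1⟩

Rz(5.33) = [[e^(−iθ/2), 0], [0, e^(iθ/2)]] with e^(±iθ/2) = cos(θ/2) ± i·sin(θ/2); θ = 5.33, cos(θ/2) ≈ -0.888563, sin(θ/2) ≈ 0.458754.
With a = amp(|0⟩) = 0.4687 and b = amp(|1⟩) = (0.8798 + 0.0794i):
new amp(|0⟩) = (-0.888563 - 0.458754i)·a = (-0.4165 - 0.215i)
new amp(|1⟩) = (-0.888563 + 0.458754i)·b = (-0.8182 + 0.3331i)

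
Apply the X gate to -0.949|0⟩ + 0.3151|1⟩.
0.3151|0⟩ - 0.949|1⟩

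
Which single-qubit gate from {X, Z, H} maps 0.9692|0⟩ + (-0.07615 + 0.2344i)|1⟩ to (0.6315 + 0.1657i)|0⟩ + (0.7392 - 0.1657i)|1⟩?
H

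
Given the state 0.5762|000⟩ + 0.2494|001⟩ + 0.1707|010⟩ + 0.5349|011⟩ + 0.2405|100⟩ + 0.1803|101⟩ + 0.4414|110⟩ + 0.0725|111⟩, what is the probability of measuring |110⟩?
0.1948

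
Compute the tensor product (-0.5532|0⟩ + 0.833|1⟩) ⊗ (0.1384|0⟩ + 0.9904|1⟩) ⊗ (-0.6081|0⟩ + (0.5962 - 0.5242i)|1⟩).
0.04656|000⟩ + (-0.04565 + 0.04013i)|001⟩ + 0.3332|010⟩ + (-0.3267 + 0.2872i)|011⟩ - 0.07011|100⟩ + (0.06873 - 0.06043i)|101⟩ - 0.5017|110⟩ + (0.4919 - 0.4325i)|111⟩

amp(|b₁b₂…⟩) = product of the factor amplitudes for bits b₁, b₂, …; only kets whose every factor amplitude is nonzero survive.
|000⟩: (-0.5532)(0.1384)(-0.6081) = 0.04656
|001⟩: (-0.5532)(0.1384)(0.5962 - 0.5242i) = (-0.04565 + 0.04013i)
|010⟩: (-0.5532)(0.9904)(-0.6081) = 0.3332
|011⟩: (-0.5532)(0.9904)(0.5962 - 0.5242i) = (-0.3267 + 0.2872i)
|100⟩: (0.833)(0.1384)(-0.6081) = -0.07011
|101⟩: (0.833)(0.1384)(0.5962 - 0.5242i) = (0.06873 - 0.06043i)
|110⟩: (0.833)(0.9904)(-0.6081) = -0.5017
|111⟩: (0.833)(0.9904)(0.5962 - 0.5242i) = (0.4919 - 0.4325i)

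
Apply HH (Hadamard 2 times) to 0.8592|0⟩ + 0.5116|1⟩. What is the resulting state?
0.8592|0⟩ + 0.5116|1⟩

H² = I, so an even number of Hadamards cancels: H^2 = I and the state is unchanged.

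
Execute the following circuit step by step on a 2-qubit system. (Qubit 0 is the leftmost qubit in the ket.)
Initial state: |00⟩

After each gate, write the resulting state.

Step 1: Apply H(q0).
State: 1/√2|00⟩ + 1/√2|10⟩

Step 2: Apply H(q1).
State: 1/2|00⟩ + 1/2|01⟩ + 1/2|10⟩ + 1/2|11⟩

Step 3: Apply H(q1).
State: 1/√2|00⟩ + 1/√2|10⟩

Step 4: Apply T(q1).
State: 1/√2|00⟩ + 1/√2|10⟩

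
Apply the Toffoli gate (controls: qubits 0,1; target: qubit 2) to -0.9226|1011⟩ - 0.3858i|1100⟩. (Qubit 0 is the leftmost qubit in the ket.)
-0.9226|1011⟩ - 0.3858i|1110⟩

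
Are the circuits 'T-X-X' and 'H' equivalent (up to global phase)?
No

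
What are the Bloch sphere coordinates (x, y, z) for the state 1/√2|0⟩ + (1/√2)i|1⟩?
(0, 1, 0)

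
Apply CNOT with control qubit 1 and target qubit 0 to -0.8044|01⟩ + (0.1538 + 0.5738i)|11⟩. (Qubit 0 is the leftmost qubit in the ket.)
(0.1538 + 0.5738i)|01⟩ - 0.8044|11⟩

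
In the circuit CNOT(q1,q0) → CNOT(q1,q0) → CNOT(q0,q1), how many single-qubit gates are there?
0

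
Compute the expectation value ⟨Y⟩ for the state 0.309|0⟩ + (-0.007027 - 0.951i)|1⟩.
-0.5877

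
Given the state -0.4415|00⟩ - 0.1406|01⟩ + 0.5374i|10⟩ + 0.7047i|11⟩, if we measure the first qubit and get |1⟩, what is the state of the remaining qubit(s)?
0.6064i|0⟩ + 0.7952i|1⟩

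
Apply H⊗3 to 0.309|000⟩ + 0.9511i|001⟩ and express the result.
(0.1092 + 0.3363i)|000⟩ + (0.1092 - 0.3363i)|001⟩ + (0.1092 + 0.3363i)|010⟩ + (0.1092 - 0.3363i)|011⟩ + (0.1092 + 0.3363i)|100⟩ + (0.1092 - 0.3363i)|101⟩ + (0.1092 + 0.3363i)|110⟩ + (0.1092 - 0.3363i)|111⟩

H⊗3 gives amp(|y⟩) = (1/2√2) Σ_x (−1)^(x·y) amp(|x⟩), where x·y is the number of positions in which both x and y have a 1.
|000⟩: (0.309 + 0.9511i)/(2√2) = (0.1092 + 0.3363i)
|001⟩: (0.309 - 0.9511i)/(2√2) = (0.1092 - 0.3363i)
|010⟩: (0.309 + 0.9511i)/(2√2) = (0.1092 + 0.3363i)
|011⟩: (0.309 - 0.9511i)/(2√2) = (0.1092 - 0.3363i)
|100⟩: (0.309 + 0.9511i)/(2√2) = (0.1092 + 0.3363i)
|101⟩: (0.309 - 0.9511i)/(2√2) = (0.1092 - 0.3363i)
|110⟩: (0.309 + 0.9511i)/(2√2) = (0.1092 + 0.3363i)
|111⟩: (0.309 - 0.9511i)/(2√2) = (0.1092 - 0.3363i)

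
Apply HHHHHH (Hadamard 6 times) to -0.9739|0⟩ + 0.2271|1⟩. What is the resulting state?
-0.9739|0⟩ + 0.2271|1⟩

H² = I, so an even number of Hadamards cancels: H^6 = I and the state is unchanged.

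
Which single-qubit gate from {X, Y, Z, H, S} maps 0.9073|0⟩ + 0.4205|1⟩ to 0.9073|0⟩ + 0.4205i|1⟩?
S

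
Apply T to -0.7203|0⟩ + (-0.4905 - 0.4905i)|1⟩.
-0.7203|0⟩ - 0.6937i|1⟩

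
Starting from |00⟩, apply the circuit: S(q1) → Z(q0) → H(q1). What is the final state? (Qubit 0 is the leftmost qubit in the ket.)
1/√2|00⟩ + 1/√2|01⟩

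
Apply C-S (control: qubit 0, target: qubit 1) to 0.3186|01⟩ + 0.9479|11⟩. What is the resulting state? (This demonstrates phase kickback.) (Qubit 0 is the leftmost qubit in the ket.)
0.3186|01⟩ + 0.9479i|11⟩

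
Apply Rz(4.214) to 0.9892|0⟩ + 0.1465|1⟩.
(-0.5054 - 0.8504i)|0⟩ + (-0.07484 + 0.1259i)|1⟩

Rz(4.214) = [[e^(−iθ/2), 0], [0, e^(iθ/2)]] with e^(±iθ/2) = cos(θ/2) ± i·sin(θ/2); θ = 4.214, cos(θ/2) ≈ -0.510876, sin(θ/2) ≈ 0.859654.
With a = amp(|0⟩) = 0.9892 and b = amp(|1⟩) = 0.1465:
new amp(|0⟩) = (-0.510876 - 0.859654i)·a = (-0.5054 - 0.8504i)
new amp(|1⟩) = (-0.510876 + 0.859654i)·b = (-0.07484 + 0.1259i)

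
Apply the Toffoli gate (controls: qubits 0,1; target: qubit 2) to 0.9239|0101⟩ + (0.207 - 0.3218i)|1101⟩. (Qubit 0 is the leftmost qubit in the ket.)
0.9239|0101⟩ + (0.207 - 0.3218i)|1111⟩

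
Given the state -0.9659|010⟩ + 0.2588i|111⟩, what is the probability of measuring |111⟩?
0.06698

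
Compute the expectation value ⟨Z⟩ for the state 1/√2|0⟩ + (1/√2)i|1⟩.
0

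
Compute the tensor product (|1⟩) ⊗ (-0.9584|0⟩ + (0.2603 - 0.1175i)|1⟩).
-0.9584|10⟩ + (0.2603 - 0.1175i)|11⟩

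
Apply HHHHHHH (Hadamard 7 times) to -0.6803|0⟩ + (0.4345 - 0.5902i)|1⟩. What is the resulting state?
(-0.1738 - 0.4173i)|0⟩ + (-0.7883 + 0.4173i)|1⟩

H² = I, so H^7 = H: a single Hadamard. With (a, b) = (-0.6803, (0.4345 - 0.5902i)), H gives ((a + b)/√2, (a − b)/√2) = ((-0.1738 - 0.4173i), (-0.7883 + 0.4173i)).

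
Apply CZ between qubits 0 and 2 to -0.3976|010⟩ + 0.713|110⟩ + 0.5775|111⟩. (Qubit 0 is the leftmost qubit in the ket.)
-0.3976|010⟩ + 0.713|110⟩ - 0.5775|111⟩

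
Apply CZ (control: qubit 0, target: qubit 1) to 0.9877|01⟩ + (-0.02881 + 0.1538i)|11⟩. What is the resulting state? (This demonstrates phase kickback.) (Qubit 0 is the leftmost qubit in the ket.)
0.9877|01⟩ + (0.02881 - 0.1538i)|11⟩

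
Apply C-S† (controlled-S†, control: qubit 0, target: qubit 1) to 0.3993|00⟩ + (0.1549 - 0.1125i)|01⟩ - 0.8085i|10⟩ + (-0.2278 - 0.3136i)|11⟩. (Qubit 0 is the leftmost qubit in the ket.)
0.3993|00⟩ + (0.1549 - 0.1125i)|01⟩ - 0.8085i|10⟩ + (-0.3136 + 0.2278i)|11⟩

C-S† leaves the control-|0⟩ kets |00⟩, |01⟩ unchanged and applies S† to qubit 1 on the control-|1⟩ pair (|10⟩, |11⟩).
S† = [[1, 0], [0, -i]].
With a = amp(|10⟩) = -0.8085i and b = amp(|11⟩) = (-0.2278 - 0.3136i):
new amp(|10⟩) = (1)·a = -0.8085i
new amp(|11⟩) = (-i)·b = (-0.3136 + 0.2278i)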